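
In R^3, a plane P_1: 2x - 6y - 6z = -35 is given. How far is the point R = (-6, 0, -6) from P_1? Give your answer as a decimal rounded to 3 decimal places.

6.768

n·R − d = (2)·(-6) + (-6)·(0) + (-6)·(-6) − (-35) = 59; |n| = √76.
Distance = |59| / √76 = 59/√76 ≈ 6.768.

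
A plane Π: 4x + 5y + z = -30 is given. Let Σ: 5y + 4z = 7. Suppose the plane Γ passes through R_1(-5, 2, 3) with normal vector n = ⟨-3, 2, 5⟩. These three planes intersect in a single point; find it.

Γ: n·r = n·R_1 gives -3x + 2y + 5z = 34.
Solving the 3×3 linear system 4x + 5y + z = -30, 5y + 4z = 7, -3x + 2y + 5z = 34 (e.g. by elimination or Cramer's rule, determinant = 23) gives (-7, -1, 3).

(-7, -1, 3)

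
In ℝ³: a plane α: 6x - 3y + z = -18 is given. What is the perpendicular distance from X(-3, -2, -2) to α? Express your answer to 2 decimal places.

n·X − d = (6)·(-3) + (-3)·(-2) + (1)·(-2) − (-18) = 4; |n| = √46.
Distance = |4| / √46 = 4/√46 ≈ 0.59.

0.59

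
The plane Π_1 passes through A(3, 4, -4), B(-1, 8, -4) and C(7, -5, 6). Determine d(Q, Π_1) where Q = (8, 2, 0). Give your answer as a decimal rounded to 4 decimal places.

AB = (-4, 4, 0), AC = (4, -9, 10); a normal to Π_1 is AB × AC = (40, 40, 20).
Using A: Π_1 has equation 40x + 40y + 20z = 200.
n·Q − d = (40)·(8) + (40)·(2) + (20)·(0) − 200 = 200; |n| = √3600.
Distance = |200| / √3600 = 200/√3600 ≈ 3.3333.

3.3333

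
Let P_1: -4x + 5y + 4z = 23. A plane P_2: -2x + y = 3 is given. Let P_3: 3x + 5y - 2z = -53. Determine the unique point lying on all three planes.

Solving the 3×3 linear system -4x + 5y + 4z = 23, -2x + y = 3, 3x + 5y - 2z = -53 (e.g. by elimination or Cramer's rule, determinant = -64) gives (-4, -5, 8).

(-4, -5, 8)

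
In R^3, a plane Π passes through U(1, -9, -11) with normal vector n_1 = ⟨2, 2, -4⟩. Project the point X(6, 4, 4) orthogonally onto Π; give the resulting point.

(8, 6, 0)

Π: n_1·r = n_1·U gives 2x + 2y - 4z = 28.
Foot = X − λn with λ = (n·X − d)/|n|² = (4 − 28)/24 = -1.
Foot = (6, 4, 4) − (-1)·(2, 2, -4) = (8, 6, 0).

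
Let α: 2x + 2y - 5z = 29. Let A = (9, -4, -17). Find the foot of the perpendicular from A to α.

Foot = A − λn with λ = (n·A − d)/|n|² = (95 − 29)/33 = 2.
Foot = (9, -4, -17) − 2·(2, 2, -5) = (5, -8, -7).

(5, -8, -7)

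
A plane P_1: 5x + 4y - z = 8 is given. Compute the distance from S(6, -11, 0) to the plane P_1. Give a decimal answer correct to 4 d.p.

3.3947

n·S − d = (5)·(6) + (4)·(-11) + (-1)·(0) − 8 = -22; |n| = √42.
Distance = |-22| / √42 = 22/√42 ≈ 3.3947.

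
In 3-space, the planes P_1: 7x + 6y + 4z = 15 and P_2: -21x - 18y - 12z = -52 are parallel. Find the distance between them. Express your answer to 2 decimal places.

Rescale P_2 by 1/(-3): 7x + 6y + 4z = 52/3. Then distance = |15 − (52/3)| / √101 ≈ 0.23.

0.23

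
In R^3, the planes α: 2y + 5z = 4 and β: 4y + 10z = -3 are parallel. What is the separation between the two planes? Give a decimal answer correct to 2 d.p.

1.02

Rescale β by 1/2: 2y + 5z = -3/2. Then distance = |4 − (-3/2)| / √29 ≈ 1.02.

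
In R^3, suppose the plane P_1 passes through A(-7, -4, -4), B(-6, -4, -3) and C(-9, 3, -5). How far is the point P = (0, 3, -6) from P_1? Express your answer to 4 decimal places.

AB = (1, 0, 1), AC = (-2, 7, -1); a normal to P_1 is AB × AC = (-7, -1, 7).
Using A: P_1 has equation -7x - y + 7z = 25.
n·P − d = (-7)·(0) + (-1)·(3) + (7)·(-6) − 25 = -70; |n| = √99.
Distance = |-70| / √99 = 70/√99 ≈ 7.0353.

7.0353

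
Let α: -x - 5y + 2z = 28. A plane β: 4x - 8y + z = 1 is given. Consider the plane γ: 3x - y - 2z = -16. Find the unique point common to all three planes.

(-9, -5, -3)

Solving the 3×3 linear system -x - 5y + 2z = 28, 4x - 8y + z = 1, 3x - y - 2z = -16 (e.g. by elimination or Cramer's rule, determinant = -32) gives (-9, -5, -3).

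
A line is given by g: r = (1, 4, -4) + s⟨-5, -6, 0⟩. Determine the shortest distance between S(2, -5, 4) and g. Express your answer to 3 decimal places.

Taking (1, 4, -4) on g with direction v = (-5, -6, 0): w = S − (1, 4, -4) = (1, -9, 8), and w × v = (48, -40, -51).
Distance = |w × v| / |v| = √6505 / √61 ≈ 10.327.

10.327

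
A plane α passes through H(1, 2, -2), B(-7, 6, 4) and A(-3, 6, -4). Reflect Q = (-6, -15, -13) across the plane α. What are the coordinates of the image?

(18, 15, -1)

HB = (-8, 4, 6), HA = (-4, 4, -2); a normal to α is HB × HA = (-32, -40, -16).
Using H: α has equation -32x - 40y - 16z = -80.
λ = (n·Q − d)/|n|² = (1000 − (-80))/2880 = 3/8.
Reflection = Q − 2λn = (-6, -15, -13) − (3/4)·(-32, -40, -16) = (18, 15, -1).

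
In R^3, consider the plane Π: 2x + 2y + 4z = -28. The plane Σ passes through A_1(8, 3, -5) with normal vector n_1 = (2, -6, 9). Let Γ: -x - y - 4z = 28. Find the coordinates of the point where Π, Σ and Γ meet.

Σ: n_1·r = n_1·A_1 gives 2x - 6y + 9z = -47.
Solving the 3×3 linear system 2x + 2y + 4z = -28, 2x - 6y + 9z = -47, -x - y - 4z = 28 (e.g. by elimination or Cramer's rule, determinant = 32) gives (2, -2, -7).

(2, -2, -7)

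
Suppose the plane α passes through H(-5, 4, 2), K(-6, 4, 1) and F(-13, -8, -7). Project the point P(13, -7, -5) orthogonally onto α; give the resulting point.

HK = (-1, 0, -1), HF = (-8, -12, -9); a normal to α is HK × HF = (-12, -1, 12).
Using H: α has equation -12x - y + 12z = 80.
Foot = P − λn with λ = (n·P − d)/|n|² = (-209 − 80)/289 = -1.
Foot = (13, -7, -5) − (-1)·(-12, -1, 12) = (1, -8, 7).

(1, -8, 7)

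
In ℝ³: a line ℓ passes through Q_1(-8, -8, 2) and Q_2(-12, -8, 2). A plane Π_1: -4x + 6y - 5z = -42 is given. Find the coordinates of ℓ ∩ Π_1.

A direction vector for ℓ is Q_2 − Q_1 = (-4, 0, 0).
Substitute r = (-8, -8, 2) + t(-4, 0, 0) into the plane: -26 + 16t = -42, so t = -1.
Intersection: (-8, -8, 2) + (-1)·(-4, 0, 0) = (-4, -8, 2).

(-4, -8, 2)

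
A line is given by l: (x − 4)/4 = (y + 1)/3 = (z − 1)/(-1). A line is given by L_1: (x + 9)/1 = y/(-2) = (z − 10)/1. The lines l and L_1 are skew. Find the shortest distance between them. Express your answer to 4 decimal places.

l has direction (4, 3, -1) through (4, -1, 1).
L_1 has direction (1, -2, 1) through (-9, 0, 10).
Common perpendicular direction n = (4, 3, -1) × (1, -2, 1) = (1, -5, -11).
With w = (-9, 0, 10) − (4, -1, 1) = (-13, 1, 9), w · n = -117.
Distance = |w · n| / |n| = |-117| / √147 ≈ 9.6500.

9.6500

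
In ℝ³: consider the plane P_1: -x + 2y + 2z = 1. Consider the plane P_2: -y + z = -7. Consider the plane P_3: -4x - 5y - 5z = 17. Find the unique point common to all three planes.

(-3, 3, -4)

Solving the 3×3 linear system -x + 2y + 2z = 1, -y + z = -7, -4x - 5y - 5z = 17 (e.g. by elimination or Cramer's rule, determinant = -26) gives (-3, 3, -4).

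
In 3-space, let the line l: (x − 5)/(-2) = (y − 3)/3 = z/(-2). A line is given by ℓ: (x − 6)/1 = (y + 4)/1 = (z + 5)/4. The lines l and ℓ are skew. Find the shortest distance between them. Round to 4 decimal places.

l has direction (-2, 3, -2) through (5, 3, 0).
ℓ has direction (1, 1, 4) through (6, -4, -5).
Common perpendicular direction n = (-2, 3, -2) × (1, 1, 4) = (14, 6, -5).
With w = (6, -4, -5) − (5, 3, 0) = (1, -7, -5), w · n = -3.
Distance = |w · n| / |n| = |-3| / √257 ≈ 0.1871.

0.1871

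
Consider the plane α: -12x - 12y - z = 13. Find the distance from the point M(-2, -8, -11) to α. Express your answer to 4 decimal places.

6.9412

n·M − d = (-12)·(-2) + (-12)·(-8) + (-1)·(-11) − 13 = 118; |n| = √289.
Distance = |118| / √289 = 118/√289 ≈ 6.9412.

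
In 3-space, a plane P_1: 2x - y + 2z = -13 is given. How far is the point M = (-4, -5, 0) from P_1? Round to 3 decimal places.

3.333

n·M − d = (2)·(-4) + (-1)·(-5) + (2)·(0) − (-13) = 10; |n| = √9.
Distance = |10| / √9 = 10/√9 ≈ 3.333.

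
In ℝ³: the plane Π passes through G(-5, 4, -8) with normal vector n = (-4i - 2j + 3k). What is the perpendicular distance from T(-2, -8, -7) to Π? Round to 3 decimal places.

Π: n·r = n·G gives -4x - 2y + 3z = -12.
n·T − d = (-4)·(-2) + (-2)·(-8) + (3)·(-7) − (-12) = 15; |n| = √29.
Distance = |15| / √29 = 15/√29 ≈ 2.785.

2.785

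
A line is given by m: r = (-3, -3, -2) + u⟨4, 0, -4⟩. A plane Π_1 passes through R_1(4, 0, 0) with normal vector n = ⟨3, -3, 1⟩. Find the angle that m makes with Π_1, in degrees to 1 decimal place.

18.9

Π_1: n·r = n·R_1 gives 3x - 3y + z = 12.
sin θ = |n·v| / (|n||v|) = |8| / (√19 · √32) = 0.32444.
θ ≈ 18.9°.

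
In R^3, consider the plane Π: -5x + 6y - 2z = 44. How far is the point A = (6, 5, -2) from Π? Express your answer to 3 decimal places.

n·A − d = (-5)·(6) + (6)·(5) + (-2)·(-2) − 44 = -40; |n| = √65.
Distance = |-40| / √65 = 40/√65 ≈ 4.961.

4.961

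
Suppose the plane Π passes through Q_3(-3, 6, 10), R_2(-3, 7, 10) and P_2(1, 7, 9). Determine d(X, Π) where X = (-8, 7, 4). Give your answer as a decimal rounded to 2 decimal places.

7.03

Q_3R_2 = (0, 1, 0), Q_3P_2 = (4, 1, -1); a normal to Π is Q_3R_2 × Q_3P_2 = (-1, 0, -4).
Using Q_3: Π has equation -x - 4z = -37.
n·X − d = (-1)·(-8) + (0)·(7) + (-4)·(4) − (-37) = 29; |n| = √17.
Distance = |29| / √17 = 29/√17 ≈ 7.03.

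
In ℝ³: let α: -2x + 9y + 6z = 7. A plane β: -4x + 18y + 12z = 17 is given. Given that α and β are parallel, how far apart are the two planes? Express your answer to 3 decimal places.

Rescale β by 1/2: -2x + 9y + 6z = 17/2. Then distance = |7 − (17/2)| / √121 ≈ 0.136.

0.136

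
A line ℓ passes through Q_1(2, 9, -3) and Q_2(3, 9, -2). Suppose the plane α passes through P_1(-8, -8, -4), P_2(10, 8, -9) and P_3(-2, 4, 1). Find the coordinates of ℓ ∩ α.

A direction vector for ℓ is Q_2 − Q_1 = (1, 0, 1).
P_1P_2 = (18, 16, -5), P_1P_3 = (6, 12, 5); a normal to α is P_1P_2 × P_1P_3 = (140, -120, 120).
Using P_1: α has equation 140x - 120y + 120z = -640.
Substitute r = (2, 9, -3) + t(1, 0, 1) into the plane: -1160 + 260t = -640, so t = 2.
Intersection: (2, 9, -3) + 2·(1, 0, 1) = (4, 9, -1).

(4, 9, -1)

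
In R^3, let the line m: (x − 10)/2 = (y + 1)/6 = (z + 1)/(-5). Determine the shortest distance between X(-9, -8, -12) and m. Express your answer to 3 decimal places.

22.834

m has direction (2, 6, -5) through (10, -1, -1).
Taking (10, -1, -1) on m with direction v = (2, 6, -5): w = X − (10, -1, -1) = (-19, -7, -11), and w × v = (101, -117, -100).
Distance = |w × v| / |v| = √33890 / √65 ≈ 22.834.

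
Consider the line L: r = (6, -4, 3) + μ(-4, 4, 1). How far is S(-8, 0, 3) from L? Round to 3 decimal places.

Taking (6, -4, 3) on L with direction v = (-4, 4, 1): w = S − (6, -4, 3) = (-14, 4, 0), and w × v = (4, 14, -40).
Distance = |w × v| / |v| = √1812 / √33 ≈ 7.410.

7.410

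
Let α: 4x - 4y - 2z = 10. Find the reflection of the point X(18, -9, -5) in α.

(-6, 15, 7)

λ = (n·X − d)/|n|² = (118 − 10)/36 = 3.
Reflection = X − 2λn = (18, -9, -5) − 6·(4, -4, -2) = (-6, 15, 7).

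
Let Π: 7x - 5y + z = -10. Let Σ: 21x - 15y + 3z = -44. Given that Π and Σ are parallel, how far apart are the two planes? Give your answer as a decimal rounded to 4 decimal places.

Rescale Σ by 1/3: 7x - 5y + z = -44/3. Then distance = |-10 − (-44/3)| / √75 ≈ 0.5389.

0.5389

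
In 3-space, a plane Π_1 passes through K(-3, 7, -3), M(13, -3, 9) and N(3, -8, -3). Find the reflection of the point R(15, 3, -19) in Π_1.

(-15, -9, 11)

KM = (16, -10, 12), KN = (6, -15, 0); a normal to Π_1 is KM × KN = (180, 72, -180).
Using K: Π_1 has equation 180x + 72y - 180z = 504.
λ = (n·R − d)/|n|² = (6336 − 504)/69984 = 1/12.
Reflection = R − 2λn = (15, 3, -19) − (1/6)·(180, 72, -180) = (-15, -9, 11).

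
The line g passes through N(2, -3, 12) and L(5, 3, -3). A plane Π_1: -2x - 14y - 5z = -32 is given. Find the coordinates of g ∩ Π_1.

(4, 1, 2)

A direction vector for g is L − N = (3, 6, -15).
Substitute r = (2, -3, 12) + t(3, 6, -15) into the plane: -22 + (-15)t = -32, so t = 2/3.
Intersection: (2, -3, 12) + (2/3)·(3, 6, -15) = (4, 1, 2).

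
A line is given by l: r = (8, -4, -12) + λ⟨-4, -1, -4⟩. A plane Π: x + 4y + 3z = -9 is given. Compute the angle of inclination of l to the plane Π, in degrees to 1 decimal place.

sin θ = |n·v| / (|n||v|) = |-20| / (√26 · √33) = 0.68279.
θ ≈ 43.1°.

43.1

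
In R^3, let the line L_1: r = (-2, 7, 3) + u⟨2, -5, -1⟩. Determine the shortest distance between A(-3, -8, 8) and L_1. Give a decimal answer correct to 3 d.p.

Taking (-2, 7, 3) on L_1 with direction v = (2, -5, -1): w = A − (-2, 7, 3) = (-1, -15, 5), and w × v = (40, 9, 35).
Distance = |w × v| / |v| = √2906 / √30 ≈ 9.842.

9.842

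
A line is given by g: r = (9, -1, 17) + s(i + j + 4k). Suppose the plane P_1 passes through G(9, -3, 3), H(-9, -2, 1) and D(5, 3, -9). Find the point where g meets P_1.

GH = (-18, 1, -2), GD = (-4, 6, -12); a normal to P_1 is GH × GD = (0, -208, -104).
Using G: P_1 has equation -208y - 104z = 312.
Substitute r = (9, -1, 17) + t(1, 1, 4) into the plane: -1560 + (-624)t = 312, so t = -3.
Intersection: (9, -1, 17) + (-3)·(1, 1, 4) = (6, -4, 5).

(6, -4, 5)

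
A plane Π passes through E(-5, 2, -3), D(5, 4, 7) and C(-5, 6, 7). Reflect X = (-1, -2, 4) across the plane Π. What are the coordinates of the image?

(1, 8, 0)

ED = (10, 2, 10), EC = (0, 4, 10); a normal to Π is ED × EC = (-20, -100, 40).
Using E: Π has equation -20x - 100y + 40z = -220.
λ = (n·X − d)/|n|² = (380 − (-220))/12000 = 1/20.
Reflection = X − 2λn = (-1, -2, 4) − (1/10)·(-20, -100, 40) = (1, 8, 0).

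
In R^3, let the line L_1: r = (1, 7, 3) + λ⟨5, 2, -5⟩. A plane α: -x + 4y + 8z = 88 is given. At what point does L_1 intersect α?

Substitute r = (1, 7, 3) + t(5, 2, -5) into the plane: 51 + (-37)t = 88, so t = -1.
Intersection: (1, 7, 3) + (-1)·(5, 2, -5) = (-4, 5, 8).

(-4, 5, 8)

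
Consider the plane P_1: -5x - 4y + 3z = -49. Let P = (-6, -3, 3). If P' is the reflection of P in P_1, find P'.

λ = (n·P − d)/|n|² = (51 − (-49))/50 = 2.
Reflection = P − 2λn = (-6, -3, 3) − 4·(-5, -4, 3) = (14, 13, -9).

(14, 13, -9)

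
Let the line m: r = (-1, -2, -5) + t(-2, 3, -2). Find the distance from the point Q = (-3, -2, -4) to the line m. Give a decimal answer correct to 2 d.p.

Taking (-1, -2, -5) on m with direction v = (-2, 3, -2): w = Q − (-1, -2, -5) = (-2, 0, 1), and w × v = (-3, -6, -6).
Distance = |w × v| / |v| = √81 / √17 ≈ 2.18.

2.18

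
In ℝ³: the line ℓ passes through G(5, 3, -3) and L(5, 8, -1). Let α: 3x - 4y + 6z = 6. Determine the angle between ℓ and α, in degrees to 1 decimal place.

11.0

A direction vector for ℓ is L − G = (0, 5, 2).
sin θ = |n·v| / (|n||v|) = |-8| / (√61 · √29) = 0.19021.
θ ≈ 11.0°.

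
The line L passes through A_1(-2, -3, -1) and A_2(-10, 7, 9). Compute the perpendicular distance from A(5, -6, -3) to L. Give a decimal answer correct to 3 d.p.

4.409

A direction vector for L is A_2 − A_1 = (-8, 10, 10).
Taking (-2, -3, -1) on L with direction v = (-8, 10, 10): w = A − (-2, -3, -1) = (7, -3, -2), and w × v = (-10, -54, 46).
Distance = |w × v| / |v| = √5132 / √264 ≈ 4.409.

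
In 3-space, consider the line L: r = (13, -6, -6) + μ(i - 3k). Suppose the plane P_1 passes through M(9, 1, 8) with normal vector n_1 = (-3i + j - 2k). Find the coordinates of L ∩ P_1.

(10, -6, 3)

P_1: n_1·r = n_1·M gives -3x + y - 2z = -42.
Substitute r = (13, -6, -6) + t(1, 0, -3) into the plane: -33 + 3t = -42, so t = -3.
Intersection: (13, -6, -6) + (-3)·(1, 0, -3) = (10, -6, 3).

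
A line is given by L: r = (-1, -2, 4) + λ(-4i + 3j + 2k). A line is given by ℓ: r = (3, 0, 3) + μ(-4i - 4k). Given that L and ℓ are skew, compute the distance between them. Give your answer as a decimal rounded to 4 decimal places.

3.6742

Common perpendicular direction n = (-4, 3, 2) × (-4, 0, -4) = (-12, -24, 12).
With w = (3, 0, 3) − (-1, -2, 4) = (4, 2, -1), w · n = -108.
Distance = |w · n| / |n| = |-108| / √864 ≈ 3.6742.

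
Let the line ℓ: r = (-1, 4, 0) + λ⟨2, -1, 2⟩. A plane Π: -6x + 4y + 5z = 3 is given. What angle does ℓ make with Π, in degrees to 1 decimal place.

13.2

sin θ = |n·v| / (|n||v|) = |-6| / (√77 · √9) = 0.22792.
θ ≈ 13.2°.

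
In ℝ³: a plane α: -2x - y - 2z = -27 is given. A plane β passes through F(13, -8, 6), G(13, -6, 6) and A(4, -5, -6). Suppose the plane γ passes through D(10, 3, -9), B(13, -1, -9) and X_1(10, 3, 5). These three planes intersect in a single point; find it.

(10, 3, 2)

FG = (0, 2, 0), FA = (-9, 3, -12); a normal to β is FG × FA = (-24, 0, 18).
Using F: β has equation -24x + 18z = -204.
DB = (3, -4, 0), DX_1 = (0, 0, 14); a normal to γ is DB × DX_1 = (-56, -42, 0).
Using D: γ has equation -56x - 42y = -686.
Solving the 3×3 linear system -2x - y - 2z = -27, -24x + 18z = -204, -56x - 42y = -686 (e.g. by elimination or Cramer's rule, determinant = -2520) gives (10, 3, 2).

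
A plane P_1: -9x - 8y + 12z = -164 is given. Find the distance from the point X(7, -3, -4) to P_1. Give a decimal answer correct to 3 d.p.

n·X − d = (-9)·(7) + (-8)·(-3) + (12)·(-4) − (-164) = 77; |n| = √289.
Distance = |77| / √289 = 77/√289 ≈ 4.529.

4.529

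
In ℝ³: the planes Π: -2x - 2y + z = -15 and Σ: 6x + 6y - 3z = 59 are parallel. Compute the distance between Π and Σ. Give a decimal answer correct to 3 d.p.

1.556

Rescale Σ by 1/(-3): -2x - 2y + z = -59/3. Then distance = |-15 − (-59/3)| / √9 ≈ 1.556.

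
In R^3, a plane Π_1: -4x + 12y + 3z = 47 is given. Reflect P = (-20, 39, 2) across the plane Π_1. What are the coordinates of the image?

(4, -33, -16)

λ = (n·P − d)/|n|² = (554 − 47)/169 = 3.
Reflection = P − 2λn = (-20, 39, 2) − 6·(-4, 12, 3) = (4, -33, -16).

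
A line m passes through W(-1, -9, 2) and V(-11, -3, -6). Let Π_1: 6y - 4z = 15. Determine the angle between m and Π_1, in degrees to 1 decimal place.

A direction vector for m is V − W = (-10, 6, -8).
sin θ = |n·v| / (|n||v|) = |68| / (√52 · √200) = 0.66679.
θ ≈ 41.8°.

41.8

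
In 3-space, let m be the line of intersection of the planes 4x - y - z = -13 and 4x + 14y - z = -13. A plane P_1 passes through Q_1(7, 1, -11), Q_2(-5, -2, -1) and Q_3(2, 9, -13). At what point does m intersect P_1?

(-4, 0, -3)

Direction of m: (4, -1, -1) × (4, 14, -1) = (15, 0, 60).
A point on m: solving the two plane equations with x = 0 gives (0, 0, 13).
Q_1Q_2 = (-12, -3, 10), Q_1Q_3 = (-5, 8, -2); a normal to P_1 is Q_1Q_2 × Q_1Q_3 = (-74, -74, -111).
Using Q_1: P_1 has equation -74x - 74y - 111z = 629.
Substitute r = (0, 0, 13) + t(15, 0, 60) into the plane: -1443 + (-7770)t = 629, so t = -4/15.
Intersection: (0, 0, 13) + (-4/15)·(15, 0, 60) = (-4, 0, -3).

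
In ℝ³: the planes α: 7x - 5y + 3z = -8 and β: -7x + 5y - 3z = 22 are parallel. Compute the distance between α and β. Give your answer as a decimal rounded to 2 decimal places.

1.54

Rescale β by 1/(-1): 7x - 5y + 3z = -22. Then distance = |-8 − (-22)| / √83 ≈ 1.54.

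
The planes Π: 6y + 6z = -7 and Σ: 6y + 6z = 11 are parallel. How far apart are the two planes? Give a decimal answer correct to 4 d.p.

2.1213

Same normal n = (0, 6, 6) with |n| = √72; distance = |-7 − 11| / |n| = 18/√72 ≈ 2.1213.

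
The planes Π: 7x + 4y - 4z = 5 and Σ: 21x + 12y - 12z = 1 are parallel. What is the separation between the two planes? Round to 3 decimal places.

0.519

Rescale Σ by 1/3: 7x + 4y - 4z = 1/3. Then distance = |5 − (1/3)| / √81 ≈ 0.519.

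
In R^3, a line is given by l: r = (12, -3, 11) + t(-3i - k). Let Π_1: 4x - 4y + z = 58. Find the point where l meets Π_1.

(9, -3, 10)

Substitute r = (12, -3, 11) + t(-3, 0, -1) into the plane: 71 + (-13)t = 58, so t = 1.
Intersection: (12, -3, 11) + 1·(-3, 0, -1) = (9, -3, 10).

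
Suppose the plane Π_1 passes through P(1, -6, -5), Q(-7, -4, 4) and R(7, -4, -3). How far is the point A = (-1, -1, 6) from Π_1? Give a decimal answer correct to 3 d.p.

0.913

PQ = (-8, 2, 9), PR = (6, 2, 2); a normal to Π_1 is PQ × PR = (-14, 70, -28).
Using P: Π_1 has equation -14x + 70y - 28z = -294.
n·A − d = (-14)·(-1) + (70)·(-1) + (-28)·(6) − (-294) = 70; |n| = √5880.
Distance = |70| / √5880 = 70/√5880 ≈ 0.913.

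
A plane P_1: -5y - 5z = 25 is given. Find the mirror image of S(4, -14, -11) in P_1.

(4, 6, 9)

λ = (n·S − d)/|n|² = (125 − 25)/50 = 2.
Reflection = S − 2λn = (4, -14, -11) − 4·(0, -5, -5) = (4, 6, 9).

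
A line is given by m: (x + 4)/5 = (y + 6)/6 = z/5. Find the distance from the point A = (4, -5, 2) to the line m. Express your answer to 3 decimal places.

m has direction (5, 6, 5) through (-4, -6, 0).
Taking (-4, -6, 0) on m with direction v = (5, 6, 5): w = A − (-4, -6, 0) = (8, 1, 2), and w × v = (-7, -30, 43).
Distance = |w × v| / |v| = √2798 / √86 ≈ 5.704.

5.704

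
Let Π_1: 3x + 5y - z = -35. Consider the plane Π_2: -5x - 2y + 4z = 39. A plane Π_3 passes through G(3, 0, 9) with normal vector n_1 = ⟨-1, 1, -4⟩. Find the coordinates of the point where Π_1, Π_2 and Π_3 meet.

Π_3: n_1·r = n_1·G gives -x + y - 4z = -39.
Solving the 3×3 linear system 3x + 5y - z = -35, -5x - 2y + 4z = 39, -x + y - 4z = -39 (e.g. by elimination or Cramer's rule, determinant = -101) gives (1, -6, 8).

(1, -6, 8)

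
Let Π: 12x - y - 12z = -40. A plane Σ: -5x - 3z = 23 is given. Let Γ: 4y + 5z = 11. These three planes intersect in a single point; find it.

(-4, 4, -1)

Solving the 3×3 linear system 12x - y - 12z = -40, -5x - 3z = 23, 4y + 5z = 11 (e.g. by elimination or Cramer's rule, determinant = 359) gives (-4, 4, -1).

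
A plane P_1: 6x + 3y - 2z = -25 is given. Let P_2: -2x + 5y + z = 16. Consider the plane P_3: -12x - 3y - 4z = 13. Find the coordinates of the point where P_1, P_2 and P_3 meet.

(-3, 1, 5)

Solving the 3×3 linear system 6x + 3y - 2z = -25, -2x + 5y + z = 16, -12x - 3y - 4z = 13 (e.g. by elimination or Cramer's rule, determinant = -294) gives (-3, 1, 5).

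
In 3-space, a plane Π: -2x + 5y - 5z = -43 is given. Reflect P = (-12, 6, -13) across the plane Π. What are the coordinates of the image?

(0, -24, 17)

λ = (n·P − d)/|n|² = (119 − (-43))/54 = 3.
Reflection = P − 2λn = (-12, 6, -13) − 6·(-2, 5, -5) = (0, -24, 17).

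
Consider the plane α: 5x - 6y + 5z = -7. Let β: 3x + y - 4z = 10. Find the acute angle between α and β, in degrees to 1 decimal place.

cos θ = |n₁·n₂| / (|n₁||n₂|) = |-11| / (√86 · √26).
θ = arccos(0.23263) ≈ 76.5°.

76.5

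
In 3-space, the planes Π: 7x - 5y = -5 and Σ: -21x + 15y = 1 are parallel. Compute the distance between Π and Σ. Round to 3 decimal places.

Rescale Σ by 1/(-3): 7x - 5y = -1/3. Then distance = |-5 − (-1/3)| / √74 ≈ 0.542.

0.542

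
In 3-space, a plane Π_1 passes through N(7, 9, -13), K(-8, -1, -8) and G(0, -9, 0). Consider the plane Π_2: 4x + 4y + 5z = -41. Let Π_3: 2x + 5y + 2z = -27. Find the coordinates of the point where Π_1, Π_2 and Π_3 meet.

NK = (-15, -10, 5), NG = (-7, -18, 13); a normal to Π_1 is NK × NG = (-40, 160, 200).
Using N: Π_1 has equation -40x + 160y + 200z = -1440.
Solving the 3×3 linear system -40x + 160y + 200z = -1440, 4x + 4y + 5z = -41, 2x + 5y + 2z = -27 (e.g. by elimination or Cramer's rule, determinant = 3400) gives (-1, -3, -5).

(-1, -3, -5)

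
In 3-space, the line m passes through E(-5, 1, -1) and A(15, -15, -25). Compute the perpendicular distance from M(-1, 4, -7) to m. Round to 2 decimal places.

A direction vector for m is A − E = (20, -16, -24).
Taking (-5, 1, -1) on m with direction v = (20, -16, -24): w = M − (-5, 1, -1) = (4, 3, -6), and w × v = (-168, -24, -124).
Distance = |w × v| / |v| = √44176 / √1232 ≈ 5.99.

5.99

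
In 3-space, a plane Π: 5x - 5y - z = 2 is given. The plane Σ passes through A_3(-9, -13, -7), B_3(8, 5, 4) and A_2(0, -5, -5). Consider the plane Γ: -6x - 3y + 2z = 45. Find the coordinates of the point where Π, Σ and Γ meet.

A_3B_3 = (17, 18, 11), A_3A_2 = (9, 8, 2); a normal to Σ is A_3B_3 × A_3A_2 = (-52, 65, -26).
Using A_3: Σ has equation -52x + 65y - 26z = -195.
Solving the 3×3 linear system 5x - 5y - z = 2, -52x + 65y - 26z = -195, -6x - 3y + 2z = 45 (e.g. by elimination or Cramer's rule, determinant = -1586) gives (-4, -5, 3).

(-4, -5, 3)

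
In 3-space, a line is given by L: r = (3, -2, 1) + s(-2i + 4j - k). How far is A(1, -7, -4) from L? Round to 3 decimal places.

6.945

Taking (3, -2, 1) on L with direction v = (-2, 4, -1): w = A − (3, -2, 1) = (-2, -5, -5), and w × v = (25, 8, -18).
Distance = |w × v| / |v| = √1013 / √21 ≈ 6.945.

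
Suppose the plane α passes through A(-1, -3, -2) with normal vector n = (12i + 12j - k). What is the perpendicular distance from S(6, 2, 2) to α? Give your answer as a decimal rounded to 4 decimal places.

α: n·r = n·A gives 12x + 12y - z = -46.
n·S − d = (12)·(6) + (12)·(2) + (-1)·(2) − (-46) = 140; |n| = √289.
Distance = |140| / √289 = 140/√289 ≈ 8.2353.

8.2353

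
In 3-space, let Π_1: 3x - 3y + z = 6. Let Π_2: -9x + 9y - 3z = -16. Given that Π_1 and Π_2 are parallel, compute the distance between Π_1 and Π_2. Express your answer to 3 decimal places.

0.153

Rescale Π_2 by 1/(-3): 3x - 3y + z = 16/3. Then distance = |6 − (16/3)| / √19 ≈ 0.153.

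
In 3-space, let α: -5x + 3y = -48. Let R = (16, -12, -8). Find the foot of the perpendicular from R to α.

Foot = R − λn with λ = (n·R − d)/|n|² = (-116 − (-48))/34 = -2.
Foot = (16, -12, -8) − (-2)·(-5, 3, 0) = (6, -6, -8).

(6, -6, -8)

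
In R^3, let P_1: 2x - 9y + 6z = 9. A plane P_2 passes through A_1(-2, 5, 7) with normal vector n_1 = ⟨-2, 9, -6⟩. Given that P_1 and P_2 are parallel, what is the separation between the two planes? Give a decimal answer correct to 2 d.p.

P_2: n_1·r = n_1·A_1 gives -2x + 9y - 6z = 7.
Rescale P_2 by 1/(-1): 2x - 9y + 6z = -7. Then distance = |9 − (-7)| / √121 ≈ 1.45.

1.45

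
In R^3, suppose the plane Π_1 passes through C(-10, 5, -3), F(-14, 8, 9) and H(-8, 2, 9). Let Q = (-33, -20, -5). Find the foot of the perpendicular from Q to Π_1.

CF = (-4, 3, 12), CH = (2, -3, 12); a normal to Π_1 is CF × CH = (72, 72, 6).
Using C: Π_1 has equation 72x + 72y + 6z = -378.
Foot = Q − λn with λ = (n·Q − d)/|n|² = (-3846 − (-378))/10404 = -1/3.
Foot = (-33, -20, -5) − (-1/3)·(72, 72, 6) = (-9, 4, -3).

(-9, 4, -3)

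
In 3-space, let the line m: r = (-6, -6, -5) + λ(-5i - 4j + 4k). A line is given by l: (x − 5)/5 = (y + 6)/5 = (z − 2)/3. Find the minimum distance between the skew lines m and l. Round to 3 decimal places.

l has direction (5, 5, 3) through (5, -6, 2).
Common perpendicular direction n = (-5, -4, 4) × (5, 5, 3) = (-32, 35, -5).
With w = (5, -6, 2) − (-6, -6, -5) = (11, 0, 7), w · n = -387.
Distance = |w · n| / |n| = |-387| / √2274 ≈ 8.116.

8.116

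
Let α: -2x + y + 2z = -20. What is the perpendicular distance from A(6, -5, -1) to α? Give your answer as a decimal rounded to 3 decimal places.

n·A − d = (-2)·(6) + (1)·(-5) + (2)·(-1) − (-20) = 1; |n| = √9.
Distance = |1| / √9 = 1/√9 ≈ 0.333.

0.333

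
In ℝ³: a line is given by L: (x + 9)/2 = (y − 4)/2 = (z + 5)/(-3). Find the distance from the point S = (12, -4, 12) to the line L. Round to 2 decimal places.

27.52

L has direction (2, 2, -3) through (-9, 4, -5).
Taking (-9, 4, -5) on L with direction v = (2, 2, -3): w = S − (-9, 4, -5) = (21, -8, 17), and w × v = (-10, 97, 58).
Distance = |w × v| / |v| = √12873 / √17 ≈ 27.52.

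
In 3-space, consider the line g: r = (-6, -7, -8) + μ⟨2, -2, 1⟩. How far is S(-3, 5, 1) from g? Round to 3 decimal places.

15.000

Taking (-6, -7, -8) on g with direction v = (2, -2, 1): w = S − (-6, -7, -8) = (3, 12, 9), and w × v = (30, 15, -30).
Distance = |w × v| / |v| = √2025 / √9 ≈ 15.000.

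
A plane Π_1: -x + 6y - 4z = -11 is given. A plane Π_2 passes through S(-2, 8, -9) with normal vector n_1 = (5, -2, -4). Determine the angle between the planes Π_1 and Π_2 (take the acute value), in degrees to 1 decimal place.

Π_2: n_1·r = n_1·S gives 5x - 2y - 4z = 10.
cos θ = |n₁·n₂| / (|n₁||n₂|) = |-1| / (√53 · √45).
θ = arccos(0.02048) ≈ 88.8°.

88.8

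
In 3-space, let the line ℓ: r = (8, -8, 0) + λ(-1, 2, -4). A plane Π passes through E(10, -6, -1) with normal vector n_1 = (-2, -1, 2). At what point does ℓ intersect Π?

Π: n_1·r = n_1·E gives -2x - y + 2z = -16.
Substitute r = (8, -8, 0) + t(-1, 2, -4) into the plane: -8 + (-8)t = -16, so t = 1.
Intersection: (8, -8, 0) + 1·(-1, 2, -4) = (7, -6, -4).

(7, -6, -4)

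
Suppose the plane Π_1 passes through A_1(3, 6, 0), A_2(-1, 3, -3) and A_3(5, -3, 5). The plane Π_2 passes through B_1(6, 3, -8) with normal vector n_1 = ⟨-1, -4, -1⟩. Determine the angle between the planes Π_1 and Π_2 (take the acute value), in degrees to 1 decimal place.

A_1A_2 = (-4, -3, -3), A_1A_3 = (2, -9, 5); a normal to Π_1 is A_1A_2 × A_1A_3 = (-42, 14, 42).
Using A_1: Π_1 has equation -42x + 14y + 42z = -42.
Π_2: n_1·r = n_1·B_1 gives -x - 4y - z = -10.
cos θ = |n₁·n₂| / (|n₁||n₂|) = |-56| / (√3724 · √18).
θ = arccos(0.21630) ≈ 77.5°.

77.5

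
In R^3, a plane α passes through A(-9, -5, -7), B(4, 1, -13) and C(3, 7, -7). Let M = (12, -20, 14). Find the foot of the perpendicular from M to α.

AB = (13, 6, -6), AC = (12, 12, 0); a normal to α is AB × AC = (72, -72, 84).
Using A: α has equation 72x - 72y + 84z = -876.
Foot = M − λn with λ = (n·M − d)/|n|² = (3480 − (-876))/17424 = 1/4.
Foot = (12, -20, 14) − (1/4)·(72, -72, 84) = (-6, -2, -7).

(-6, -2, -7)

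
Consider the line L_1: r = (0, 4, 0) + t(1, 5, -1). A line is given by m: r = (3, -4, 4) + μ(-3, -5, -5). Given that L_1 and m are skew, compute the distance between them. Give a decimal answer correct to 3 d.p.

Common perpendicular direction n = (1, 5, -1) × (-3, -5, -5) = (-30, 8, 10).
With w = (3, -4, 4) − (0, 4, 0) = (3, -8, 4), w · n = -114.
Distance = |w · n| / |n| = |-114| / √1064 ≈ 3.495.

3.495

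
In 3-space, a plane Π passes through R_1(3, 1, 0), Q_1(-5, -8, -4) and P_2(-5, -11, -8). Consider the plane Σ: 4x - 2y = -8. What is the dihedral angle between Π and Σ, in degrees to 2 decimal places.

R_1Q_1 = (-8, -9, -4), R_1P_2 = (-8, -12, -8); a normal to Π is R_1Q_1 × R_1P_2 = (24, -32, 24).
Using R_1: Π has equation 24x - 32y + 24z = 40.
cos θ = |n₁·n₂| / (|n₁||n₂|) = |160| / (√2176 · √20).
θ = arccos(0.76696) ≈ 39.92°.

39.92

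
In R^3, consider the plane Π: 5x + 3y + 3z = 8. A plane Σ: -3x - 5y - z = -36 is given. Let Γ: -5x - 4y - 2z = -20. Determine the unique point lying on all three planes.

Solving the 3×3 linear system 5x + 3y + 3z = 8, -3x - 5y - z = -36, -5x - 4y - 2z = -20 (e.g. by elimination or Cramer's rule, determinant = -12) gives (-2, 9, -3).

(-2, 9, -3)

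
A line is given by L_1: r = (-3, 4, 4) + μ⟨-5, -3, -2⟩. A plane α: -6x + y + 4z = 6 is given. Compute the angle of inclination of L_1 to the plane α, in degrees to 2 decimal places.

25.05

sin θ = |n·v| / (|n||v|) = |19| / (√53 · √38) = 0.42337.
θ ≈ 25.05°.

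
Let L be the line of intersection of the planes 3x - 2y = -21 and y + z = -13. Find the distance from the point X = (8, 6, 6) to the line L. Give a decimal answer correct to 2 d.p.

Direction of L: (3, -2, 0) × (0, 1, 1) = (-2, -3, 3).
A point on L: solving the two plane equations with x = -9 gives (-9, -3, -10).
Taking (-9, -3, -10) on L with direction v = (-2, -3, 3): w = X − (-9, -3, -10) = (17, 9, 16), and w × v = (75, -83, -33).
Distance = |w × v| / |v| = √13603 / √22 ≈ 24.87.

24.87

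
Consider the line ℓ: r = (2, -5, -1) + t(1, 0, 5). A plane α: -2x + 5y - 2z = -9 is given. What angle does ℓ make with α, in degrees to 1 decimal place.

24.2

sin θ = |n·v| / (|n||v|) = |-12| / (√33 · √26) = 0.40967.
θ ≈ 24.2°.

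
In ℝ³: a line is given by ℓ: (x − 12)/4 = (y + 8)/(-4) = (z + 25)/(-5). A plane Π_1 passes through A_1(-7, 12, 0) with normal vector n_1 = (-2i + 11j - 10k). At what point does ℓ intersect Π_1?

(-4, 8, -5)

ℓ has direction (4, -4, -5) through (12, -8, -25).
Π_1: n_1·r = n_1·A_1 gives -2x + 11y - 10z = 146.
Substitute r = (12, -8, -25) + t(4, -4, -5) into the plane: 138 + (-2)t = 146, so t = -4.
Intersection: (12, -8, -25) + (-4)·(4, -4, -5) = (-4, 8, -5).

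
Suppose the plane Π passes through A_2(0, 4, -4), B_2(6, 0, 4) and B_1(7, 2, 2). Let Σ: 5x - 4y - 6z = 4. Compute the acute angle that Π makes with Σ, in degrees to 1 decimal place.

23.5

A_2B_2 = (6, -4, 8), A_2B_1 = (7, -2, 6); a normal to Π is A_2B_2 × A_2B_1 = (-8, 20, 16).
Using A_2: Π has equation -8x + 20y + 16z = 16.
cos θ = |n₁·n₂| / (|n₁||n₂|) = |-216| / (√720 · √77).
θ = arccos(0.91736) ≈ 23.5°.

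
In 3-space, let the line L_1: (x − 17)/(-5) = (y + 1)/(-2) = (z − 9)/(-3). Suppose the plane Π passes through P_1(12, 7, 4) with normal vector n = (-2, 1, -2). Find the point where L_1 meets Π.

(7, -5, 3)

L_1 has direction (-5, -2, -3) through (17, -1, 9).
Π: n·r = n·P_1 gives -2x + y - 2z = -25.
Substitute r = (17, -1, 9) + t(-5, -2, -3) into the plane: -53 + 14t = -25, so t = 2.
Intersection: (17, -1, 9) + 2·(-5, -2, -3) = (7, -5, 3).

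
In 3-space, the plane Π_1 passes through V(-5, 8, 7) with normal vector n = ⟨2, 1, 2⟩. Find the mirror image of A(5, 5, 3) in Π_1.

(1, 3, -1)

Π_1: n·r = n·V gives 2x + y + 2z = 12.
λ = (n·A − d)/|n|² = (21 − 12)/9 = 1.
Reflection = A − 2λn = (5, 5, 3) − 2·(2, 1, 2) = (1, 3, -1).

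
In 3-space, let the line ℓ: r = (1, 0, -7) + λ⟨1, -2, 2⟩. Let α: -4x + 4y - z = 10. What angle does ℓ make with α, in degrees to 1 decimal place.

54.3

sin θ = |n·v| / (|n||v|) = |-14| / (√33 · √9) = 0.81236.
θ ≈ 54.3°.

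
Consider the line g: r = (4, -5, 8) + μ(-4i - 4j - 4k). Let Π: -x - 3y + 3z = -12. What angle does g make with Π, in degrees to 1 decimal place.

7.6

sin θ = |n·v| / (|n||v|) = |4| / (√19 · √48) = 0.13245.
θ ≈ 7.6°.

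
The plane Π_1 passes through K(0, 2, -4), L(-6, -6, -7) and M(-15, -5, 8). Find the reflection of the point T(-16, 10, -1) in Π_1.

(2, -8, 11)

KL = (-6, -8, -3), KM = (-15, -7, 12); a normal to Π_1 is KL × KM = (-117, 117, -78).
Using K: Π_1 has equation -117x + 117y - 78z = 546.
λ = (n·T − d)/|n|² = (3120 − 546)/33462 = 1/13.
Reflection = T − 2λn = (-16, 10, -1) − (2/13)·(-117, 117, -78) = (2, -8, 11).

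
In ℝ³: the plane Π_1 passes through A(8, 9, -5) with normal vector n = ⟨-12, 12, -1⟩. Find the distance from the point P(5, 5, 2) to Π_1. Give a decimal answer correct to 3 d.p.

Π_1: n·r = n·A gives -12x + 12y - z = 17.
n·P − d = (-12)·(5) + (12)·(5) + (-1)·(2) − 17 = -19; |n| = √289.
Distance = |-19| / √289 = 19/√289 ≈ 1.118.

1.118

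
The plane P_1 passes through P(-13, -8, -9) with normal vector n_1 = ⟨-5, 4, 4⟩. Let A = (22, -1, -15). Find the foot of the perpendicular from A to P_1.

(7, 11, -3)

P_1: n_1·r = n_1·P gives -5x + 4y + 4z = -3.
Foot = A − λn with λ = (n·A − d)/|n|² = (-174 − (-3))/57 = -3.
Foot = (22, -1, -15) − (-3)·(-5, 4, 4) = (7, 11, -3).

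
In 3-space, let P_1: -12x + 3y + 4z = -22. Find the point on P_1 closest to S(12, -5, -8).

Foot = S − λn with λ = (n·S − d)/|n|² = (-191 − (-22))/169 = -1.
Foot = (12, -5, -8) − (-1)·(-12, 3, 4) = (0, -2, -4).

(0, -2, -4)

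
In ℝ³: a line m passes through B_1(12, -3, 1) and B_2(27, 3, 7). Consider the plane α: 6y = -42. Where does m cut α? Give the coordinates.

(2, -7, -3)

A direction vector for m is B_2 − B_1 = (15, 6, 6).
Substitute r = (12, -3, 1) + t(15, 6, 6) into the plane: -18 + 36t = -42, so t = -2/3.
Intersection: (12, -3, 1) + (-2/3)·(15, 6, 6) = (2, -7, -3).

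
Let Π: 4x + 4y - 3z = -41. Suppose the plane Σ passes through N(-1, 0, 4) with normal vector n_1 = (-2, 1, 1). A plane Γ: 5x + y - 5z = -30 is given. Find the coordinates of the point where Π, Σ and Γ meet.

(-6, -5, -1)

Σ: n_1·r = n_1·N gives -2x + y + z = 6.
Solving the 3×3 linear system 4x + 4y - 3z = -41, -2x + y + z = 6, 5x + y - 5z = -30 (e.g. by elimination or Cramer's rule, determinant = -23) gives (-6, -5, -1).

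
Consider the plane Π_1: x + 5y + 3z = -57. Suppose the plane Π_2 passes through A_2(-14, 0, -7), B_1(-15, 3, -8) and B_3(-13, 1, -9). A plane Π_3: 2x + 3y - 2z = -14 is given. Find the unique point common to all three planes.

(-10, -4, -9)

A_2B_1 = (-1, 3, -1), A_2B_3 = (1, 1, -2); a normal to Π_2 is A_2B_1 × A_2B_3 = (-5, -3, -4).
Using A_2: Π_2 has equation -5x - 3y - 4z = 98.
Solving the 3×3 linear system x + 5y + 3z = -57, -5x - 3y - 4z = 98, 2x + 3y - 2z = -14 (e.g. by elimination or Cramer's rule, determinant = -99) gives (-10, -4, -9).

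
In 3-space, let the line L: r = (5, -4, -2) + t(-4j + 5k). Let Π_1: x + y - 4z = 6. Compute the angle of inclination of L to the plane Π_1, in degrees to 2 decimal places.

62.06

sin θ = |n·v| / (|n||v|) = |-24| / (√18 · √41) = 0.88345.
θ ≈ 62.06°.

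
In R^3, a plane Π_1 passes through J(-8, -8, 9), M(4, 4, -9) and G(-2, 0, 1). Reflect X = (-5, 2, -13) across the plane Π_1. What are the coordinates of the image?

JM = (12, 12, -18), JG = (6, 8, -8); a normal to Π_1 is JM × JG = (48, -12, 24).
Using J: Π_1 has equation 48x - 12y + 24z = -72.
λ = (n·X − d)/|n|² = (-576 − (-72))/3024 = -1/6.
Reflection = X − 2λn = (-5, 2, -13) − (-1/3)·(48, -12, 24) = (11, -2, -5).

(11, -2, -5)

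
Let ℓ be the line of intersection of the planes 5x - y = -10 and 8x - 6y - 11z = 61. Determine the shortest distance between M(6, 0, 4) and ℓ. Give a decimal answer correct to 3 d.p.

13.359

Direction of ℓ: (5, -1, 0) × (8, -6, -11) = (11, 55, -22).
A point on ℓ: solving the two plane equations with x = -3 gives (-3, -5, -5).
Taking (-3, -5, -5) on ℓ with direction v = (11, 55, -22): w = M − (-3, -5, -5) = (9, 5, 9), and w × v = (-605, 297, 440).
Distance = |w × v| / |v| = √647834 / √3630 ≈ 13.359.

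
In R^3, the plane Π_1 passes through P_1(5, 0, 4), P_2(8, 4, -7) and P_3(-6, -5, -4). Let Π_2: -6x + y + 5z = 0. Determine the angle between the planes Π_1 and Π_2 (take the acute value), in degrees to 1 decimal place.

53.1

P_1P_2 = (3, 4, -11), P_1P_3 = (-11, -5, -8); a normal to Π_1 is P_1P_2 × P_1P_3 = (-87, 145, 29).
Using P_1: Π_1 has equation -87x + 145y + 29z = -319.
cos θ = |n₁·n₂| / (|n₁||n₂|) = |812| / (√29435 · √62).
θ = arccos(0.60107) ≈ 53.1°.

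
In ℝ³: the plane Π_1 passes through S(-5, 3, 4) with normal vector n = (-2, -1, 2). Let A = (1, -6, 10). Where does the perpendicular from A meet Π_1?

Π_1: n·r = n·S gives -2x - y + 2z = 15.
Foot = A − λn with λ = (n·A − d)/|n|² = (24 − 15)/9 = 1.
Foot = (1, -6, 10) − 1·(-2, -1, 2) = (3, -5, 8).

(3, -5, 8)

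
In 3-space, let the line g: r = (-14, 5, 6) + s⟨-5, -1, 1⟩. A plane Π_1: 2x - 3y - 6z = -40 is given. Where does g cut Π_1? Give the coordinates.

(1, 8, 3)

Substitute r = (-14, 5, 6) + t(-5, -1, 1) into the plane: -79 + (-13)t = -40, so t = -3.
Intersection: (-14, 5, 6) + (-3)·(-5, -1, 1) = (1, 8, 3).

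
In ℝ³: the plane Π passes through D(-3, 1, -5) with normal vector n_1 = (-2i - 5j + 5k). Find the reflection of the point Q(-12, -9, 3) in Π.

(-4, 11, -17)

Π: n_1·r = n_1·D gives -2x - 5y + 5z = -24.
λ = (n·Q − d)/|n|² = (84 − (-24))/54 = 2.
Reflection = Q − 2λn = (-12, -9, 3) − 4·(-2, -5, 5) = (-4, 11, -17).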